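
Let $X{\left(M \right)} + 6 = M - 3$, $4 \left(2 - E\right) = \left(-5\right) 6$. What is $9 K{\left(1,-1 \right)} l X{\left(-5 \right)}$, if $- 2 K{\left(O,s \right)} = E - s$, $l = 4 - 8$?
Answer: $-2646$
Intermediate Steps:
$E = \frac{19}{2}$ ($E = 2 - \frac{\left(-5\right) 6}{4} = 2 - - \frac{15}{2} = 2 + \frac{15}{2} = \frac{19}{2} \approx 9.5$)
$l = -4$
$X{\left(M \right)} = -9 + M$ ($X{\left(M \right)} = -6 + \left(M - 3\right) = -6 + \left(-3 + M\right) = -9 + M$)
$K{\left(O,s \right)} = - \frac{19}{4} + \frac{s}{2}$ ($K{\left(O,s \right)} = - \frac{\frac{19}{2} - s}{2} = - \frac{19}{4} + \frac{s}{2}$)
$9 K{\left(1,-1 \right)} l X{\left(-5 \right)} = 9 \left(- \frac{19}{4} + \frac{1}{2} \left(-1\right)\right) \left(-4\right) \left(-9 - 5\right) = 9 \left(- \frac{19}{4} - \frac{1}{2}\right) \left(-4\right) \left(-14\right) = 9 \left(- \frac{21}{4}\right) \left(-4\right) \left(-14\right) = \left(- \frac{189}{4}\right) \left(-4\right) \left(-14\right) = 189 \left(-14\right) = -2646$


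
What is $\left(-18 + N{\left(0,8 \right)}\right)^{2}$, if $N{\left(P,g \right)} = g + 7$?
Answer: $9$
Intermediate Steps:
$N{\left(P,g \right)} = 7 + g$
$\left(-18 + N{\left(0,8 \right)}\right)^{2} = \left(-18 + \left(7 + 8\right)\right)^{2} = \left(-18 + 15\right)^{2} = \left(-3\right)^{2} = 9$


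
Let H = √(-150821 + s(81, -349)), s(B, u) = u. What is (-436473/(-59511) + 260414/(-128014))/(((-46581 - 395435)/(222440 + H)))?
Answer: -1127195634815/422613514298 - 3364763089*I*√151170/280615373493872 ≈ -2.6672 - 0.004662*I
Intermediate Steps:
H = I*√151170 (H = √(-150821 - 349) = √(-151170) = I*√151170 ≈ 388.81*I)
(-436473/(-59511) + 260414/(-128014))/(((-46581 - 395435)/(222440 + H))) = (-436473/(-59511) + 260414/(-128014))/(((-46581 - 395435)/(222440 + I*√151170))) = (-436473*(-1/59511) + 260414*(-1/128014))/((-442016/(222440 + I*√151170))) = (145491/19837 - 130207/64007)*(-27805/55252 - I*√151170/442016) = 6729526178*(-27805/55252 - I*√151170/442016)/1269706859 = -1127195634815/422613514298 - 3364763089*I*√151170/280615373493872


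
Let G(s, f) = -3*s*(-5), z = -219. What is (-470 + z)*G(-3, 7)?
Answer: 31005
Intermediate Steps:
G(s, f) = 15*s
(-470 + z)*G(-3, 7) = (-470 - 219)*(15*(-3)) = -689*(-45) = 31005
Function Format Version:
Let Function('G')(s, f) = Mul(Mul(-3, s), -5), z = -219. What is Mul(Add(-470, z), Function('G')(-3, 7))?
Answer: 31005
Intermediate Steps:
Function('G')(s, f) = Mul(15, s)
Mul(Add(-470, z), Function('G')(-3, 7)) = Mul(Add(-470, -219), Mul(15, -3)) = Mul(-689, -45) = 31005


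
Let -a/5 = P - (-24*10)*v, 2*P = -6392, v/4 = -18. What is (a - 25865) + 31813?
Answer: 108328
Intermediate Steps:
v = -72 (v = 4*(-18) = -72)
P = -3196 (P = (½)*(-6392) = -3196)
a = 102380 (a = -5*(-3196 - (-24*10)*(-72)) = -5*(-3196 - (-240)*(-72)) = -5*(-3196 - 1*17280) = -5*(-3196 - 17280) = -5*(-20476) = 102380)
(a - 25865) + 31813 = (102380 - 25865) + 31813 = 76515 + 31813 = 108328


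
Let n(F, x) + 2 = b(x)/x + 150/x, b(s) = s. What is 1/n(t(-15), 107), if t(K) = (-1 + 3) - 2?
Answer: 107/43 ≈ 2.4884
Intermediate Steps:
t(K) = 0 (t(K) = 2 - 2 = 0)
n(F, x) = -1 + 150/x (n(F, x) = -2 + (x/x + 150/x) = -2 + (1 + 150/x) = -1 + 150/x)
1/n(t(-15), 107) = 1/((150 - 1*107)/107) = 1/((150 - 107)/107) = 1/((1/107)*43) = 1/(43/107) = 107/43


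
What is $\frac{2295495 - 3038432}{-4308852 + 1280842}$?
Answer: $\frac{742937}{3028010} \approx 0.24535$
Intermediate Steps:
$\frac{2295495 - 3038432}{-4308852 + 1280842} = - \frac{742937}{-3028010} = \left(-742937\right) \left(- \frac{1}{3028010}\right) = \frac{742937}{3028010}$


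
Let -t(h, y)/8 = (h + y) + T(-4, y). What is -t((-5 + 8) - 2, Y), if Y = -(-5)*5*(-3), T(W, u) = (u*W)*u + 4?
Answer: -180560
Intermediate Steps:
T(W, u) = 4 + W*u² (T(W, u) = (W*u)*u + 4 = W*u² + 4 = 4 + W*u²)
Y = -75 (Y = -5*(-5)*(-3) = 25*(-3) = -75)
t(h, y) = -32 - 8*h - 8*y + 32*y² (t(h, y) = -8*((h + y) + (4 - 4*y²)) = -8*(4 + h + y - 4*y²) = -32 - 8*h - 8*y + 32*y²)
-t((-5 + 8) - 2, Y) = -(-32 - 8*((-5 + 8) - 2) - 8*(-75) + 32*(-75)²) = -(-32 - 8*(3 - 2) + 600 + 32*5625) = -(-32 - 8*1 + 600 + 180000) = -(-32 - 8 + 600 + 180000) = -1*180560 = -180560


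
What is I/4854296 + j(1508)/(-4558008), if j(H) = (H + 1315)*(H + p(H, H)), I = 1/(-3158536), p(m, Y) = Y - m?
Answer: -209203868776780401/223992034809613504 ≈ -0.93398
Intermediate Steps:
I = -1/3158536 ≈ -3.1660e-7
j(H) = H*(1315 + H) (j(H) = (H + 1315)*(H + (H - H)) = (1315 + H)*(H + 0) = (1315 + H)*H = H*(1315 + H))
I/4854296 + j(1508)/(-4558008) = -1/3158536/4854296 + (1508*(1315 + 1508))/(-4558008) = -1/3158536*1/4854296 + (1508*2823)*(-1/4558008) = -1/15332468670656 + 4257084*(-1/4558008) = -1/15332468670656 - 27289/29218 = -209203868776780401/223992034809613504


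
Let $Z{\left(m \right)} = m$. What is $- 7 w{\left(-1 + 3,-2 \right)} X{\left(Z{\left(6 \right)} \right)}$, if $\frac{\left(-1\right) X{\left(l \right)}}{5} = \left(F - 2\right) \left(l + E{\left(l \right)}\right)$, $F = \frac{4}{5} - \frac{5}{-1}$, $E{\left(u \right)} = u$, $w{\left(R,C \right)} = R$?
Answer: $3192$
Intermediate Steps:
$F = \frac{29}{5}$ ($F = 4 \cdot \frac{1}{5} - -5 = \frac{4}{5} + 5 = \frac{29}{5} \approx 5.8$)
$X{\left(l \right)} = - 38 l$ ($X{\left(l \right)} = - 5 \left(\frac{29}{5} - 2\right) \left(l + l\right) = - 5 \frac{19 \cdot 2 l}{5} = - 5 \frac{38 l}{5} = - 38 l$)
$- 7 w{\left(-1 + 3,-2 \right)} X{\left(Z{\left(6 \right)} \right)} = - 7 \left(-1 + 3\right) \left(\left(-38\right) 6\right) = \left(-7\right) 2 \left(-228\right) = \left(-14\right) \left(-228\right) = 3192$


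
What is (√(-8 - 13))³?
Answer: -21*I*√21 ≈ -96.234*I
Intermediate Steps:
(√(-8 - 13))³ = (√(-21))³ = (I*√21)³ = -21*I*√21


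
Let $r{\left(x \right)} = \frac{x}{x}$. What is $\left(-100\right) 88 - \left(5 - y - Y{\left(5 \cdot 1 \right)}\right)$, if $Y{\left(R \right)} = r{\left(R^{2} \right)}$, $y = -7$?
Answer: $-8811$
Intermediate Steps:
$r{\left(x \right)} = 1$
$Y{\left(R \right)} = 1$
$\left(-100\right) 88 - \left(5 - y - Y{\left(5 \cdot 1 \right)}\right) = \left(-100\right) 88 + \left(\left(\left(\left(-7 + 1\right) + 11\right) + 34\right) - 50\right) = -8800 + \left(\left(\left(-6 + 11\right) + 34\right) - 50\right) = -8800 + \left(\left(5 + 34\right) - 50\right) = -8800 + \left(39 - 50\right) = -8800 - 11 = -8811$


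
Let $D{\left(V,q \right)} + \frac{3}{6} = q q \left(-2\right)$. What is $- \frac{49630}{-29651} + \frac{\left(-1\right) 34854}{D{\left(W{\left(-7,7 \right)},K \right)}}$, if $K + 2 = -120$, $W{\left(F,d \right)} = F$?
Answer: $\frac{5021733218}{1765331587} \approx 2.8446$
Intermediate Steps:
$K = -122$ ($K = -2 - 120 = -122$)
$D{\left(V,q \right)} = - \frac{1}{2} - 2 q^{2}$ ($D{\left(V,q \right)} = - \frac{1}{2} + q q \left(-2\right) = - \frac{1}{2} + q^{2} \left(-2\right) = - \frac{1}{2} - 2 q^{2}$)
$- \frac{49630}{-29651} + \frac{\left(-1\right) 34854}{D{\left(W{\left(-7,7 \right)},K \right)}} = - \frac{49630}{-29651} + \frac{\left(-1\right) 34854}{- \frac{1}{2} - 2 \left(-122\right)^{2}} = \left(-49630\right) \left(- \frac{1}{29651}\right) - \frac{34854}{- \frac{1}{2} - 29768} = \frac{49630}{29651} - \frac{34854}{- \frac{1}{2} - 29768} = \frac{49630}{29651} - \frac{34854}{- \frac{59537}{2}} = \frac{49630}{29651} - - \frac{69708}{59537} = \frac{49630}{29651} + \frac{69708}{59537} = \frac{5021733218}{1765331587}$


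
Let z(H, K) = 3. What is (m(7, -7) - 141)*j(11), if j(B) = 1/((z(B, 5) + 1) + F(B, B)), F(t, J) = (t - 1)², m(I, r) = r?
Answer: -37/26 ≈ -1.4231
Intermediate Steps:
F(t, J) = (-1 + t)²
j(B) = 1/(4 + (-1 + B)²) (j(B) = 1/((3 + 1) + (-1 + B)²) = 1/(4 + (-1 + B)²))
(m(7, -7) - 141)*j(11) = (-7 - 141)/(4 + (-1 + 11)²) = -148/(4 + 10²) = -148/(4 + 100) = -148/104 = -148*1/104 = -37/26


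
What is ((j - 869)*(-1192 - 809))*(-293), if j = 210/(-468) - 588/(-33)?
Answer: -142801236269/286 ≈ -4.9930e+8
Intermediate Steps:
j = 14903/858 (j = 210*(-1/468) - 588*(-1/33) = -35/78 + 196/11 = 14903/858 ≈ 17.369)
((j - 869)*(-1192 - 809))*(-293) = ((14903/858 - 869)*(-1192 - 809))*(-293) = -730699/858*(-2001)*(-293) = (487376233/286)*(-293) = -142801236269/286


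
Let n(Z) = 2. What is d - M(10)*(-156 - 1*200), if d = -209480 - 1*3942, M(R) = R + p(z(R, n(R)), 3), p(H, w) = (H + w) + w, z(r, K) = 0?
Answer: -207726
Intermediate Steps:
p(H, w) = H + 2*w
M(R) = 6 + R (M(R) = R + (0 + 2*3) = R + (0 + 6) = R + 6 = 6 + R)
d = -213422 (d = -209480 - 3942 = -213422)
d - M(10)*(-156 - 1*200) = -213422 - (6 + 10)*(-156 - 1*200) = -213422 - 16*(-156 - 200) = -213422 - 16*(-356) = -213422 - 1*(-5696) = -213422 + 5696 = -207726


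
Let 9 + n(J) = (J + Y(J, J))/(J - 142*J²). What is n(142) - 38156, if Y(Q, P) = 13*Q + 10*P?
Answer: -256506973/6721 ≈ -38165.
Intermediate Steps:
Y(Q, P) = 10*P + 13*Q
n(J) = -9 + 24*J/(J - 142*J²) (n(J) = -9 + (J + (10*J + 13*J))/(J - 142*J²) = -9 + (J + 23*J)/(J - 142*J²) = -9 + (24*J)/(J - 142*J²) = -9 + 24*J/(J - 142*J²))
n(142) - 38156 = 3*(-5 - 426*142)/(-1 + 142*142) - 38156 = 3*(-5 - 60492)/(-1 + 20164) - 38156 = 3*(-60497)/20163 - 38156 = 3*(1/20163)*(-60497) - 38156 = -60497/6721 - 38156 = -256506973/6721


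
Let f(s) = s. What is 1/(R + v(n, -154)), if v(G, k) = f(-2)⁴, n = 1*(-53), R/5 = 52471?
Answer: 1/262371 ≈ 3.8114e-6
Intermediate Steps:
R = 262355 (R = 5*52471 = 262355)
n = -53
v(G, k) = 16 (v(G, k) = (-2)⁴ = 16)
1/(R + v(n, -154)) = 1/(262355 + 16) = 1/262371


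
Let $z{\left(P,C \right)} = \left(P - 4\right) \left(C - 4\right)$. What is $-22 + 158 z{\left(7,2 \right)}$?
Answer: $-970$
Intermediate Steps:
$z{\left(P,C \right)} = \left(-4 + C\right) \left(-4 + P\right)$ ($z{\left(P,C \right)} = \left(-4 + P\right) \left(-4 + C\right) = \left(-4 + C\right) \left(-4 + P\right)$)
$-22 + 158 z{\left(7,2 \right)} = -22 + 158 \left(16 - 8 - 28 + 2 \cdot 7\right) = -22 + 158 \left(16 - 8 - 28 + 14\right) = -22 + 158 \left(-6\right) = -22 - 948 = -970$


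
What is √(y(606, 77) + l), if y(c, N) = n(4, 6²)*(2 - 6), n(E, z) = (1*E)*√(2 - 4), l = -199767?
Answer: √(-199767 - 16*I*√2) ≈ 0.025 - 446.95*I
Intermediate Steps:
n(E, z) = I*E*√2 (n(E, z) = E*√(-2) = E*(I*√2) = I*E*√2)
y(c, N) = -16*I*√2 (y(c, N) = (I*4*√2)*(2 - 6) = (4*I*√2)*(-4) = -16*I*√2)
√(y(606, 77) + l) = √(-16*I*√2 - 199767) = √(-199767 - 16*I*√2)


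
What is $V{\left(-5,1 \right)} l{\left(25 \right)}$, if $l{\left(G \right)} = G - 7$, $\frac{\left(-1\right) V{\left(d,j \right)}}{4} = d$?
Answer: $360$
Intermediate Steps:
$V{\left(d,j \right)} = - 4 d$
$l{\left(G \right)} = -7 + G$ ($l{\left(G \right)} = G - 7 = -7 + G$)
$V{\left(-5,1 \right)} l{\left(25 \right)} = \left(-4\right) \left(-5\right) \left(-7 + 25\right) = 20 \cdot 18 = 360$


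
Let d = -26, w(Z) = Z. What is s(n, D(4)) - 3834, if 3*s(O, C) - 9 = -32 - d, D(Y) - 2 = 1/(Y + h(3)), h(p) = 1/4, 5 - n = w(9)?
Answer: -3833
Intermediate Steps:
n = -4 (n = 5 - 1*9 = 5 - 9 = -4)
h(p) = 1/4
D(Y) = 2 + 1/(1/4 + Y) (D(Y) = 2 + 1/(Y + 1/4) = 2 + 1/(1/4 + Y))
s(O, C) = 1 (s(O, C) = 3 + (-32 - 1*(-26))/3 = 3 + (-32 + 26)/3 = 3 + (1/3)*(-6) = 3 - 2 = 1)
s(n, D(4)) - 3834 = 1 - 3834 = -3833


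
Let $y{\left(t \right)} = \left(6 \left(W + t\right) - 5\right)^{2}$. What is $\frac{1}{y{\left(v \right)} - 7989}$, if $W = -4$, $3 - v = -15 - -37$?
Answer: $\frac{1}{12460} \approx 8.0257 \cdot 10^{-5}$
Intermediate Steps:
$v = -19$ ($v = 3 - \left(-15 - -37\right) = 3 - \left(-15 + 37\right) = 3 - 22 = -19$)
$y{\left(t \right)} = \left(-29 + 6 t\right)^{2}$ ($y{\left(t \right)} = \left(6 \left(-4 + t\right) - 5\right)^{2} = \left(\left(-24 + 6 t\right) - 5\right)^{2} = \left(-29 + 6 t\right)^{2}$)
$\frac{1}{y{\left(v \right)} - 7989} = \frac{1}{\left(-29 + 6 \left(-19\right)\right)^{2} - 7989} = \frac{1}{\left(-29 - 114\right)^{2} - 7989} = \frac{1}{\left(-143\right)^{2} - 7989} = \frac{1}{20449 - 7989} = \frac{1}{12460}$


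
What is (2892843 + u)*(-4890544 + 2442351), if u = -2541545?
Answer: -860045304514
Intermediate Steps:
(2892843 + u)*(-4890544 + 2442351) = (2892843 - 2541545)*(-4890544 + 2442351) = 351298*(-2448193) = -860045304514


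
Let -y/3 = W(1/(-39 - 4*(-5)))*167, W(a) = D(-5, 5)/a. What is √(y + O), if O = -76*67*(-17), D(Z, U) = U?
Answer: √134159 ≈ 366.28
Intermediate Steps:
W(a) = 5/a
y = 47595 (y = -3*5/(1/(-39 - 4*(-5)))*167 = -3*5/(1/(-39 + 20))*167 = -3*5/(1/(-19))*167 = -3*5/(-1/19)*167 = -3*5*(-19)*167 = -(-285)*167 = -3*(-15865) = 47595)
O = 86564 (O = -5092*(-17) = 86564)
√(y + O) = √(47595 + 86564) = √134159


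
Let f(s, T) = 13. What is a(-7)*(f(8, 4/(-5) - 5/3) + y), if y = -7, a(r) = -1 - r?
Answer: 36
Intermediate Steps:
a(-7)*(f(8, 4/(-5) - 5/3) + y) = (-1 - 1*(-7))*(13 - 7) = (-1 + 7)*6 = 6*6 = 36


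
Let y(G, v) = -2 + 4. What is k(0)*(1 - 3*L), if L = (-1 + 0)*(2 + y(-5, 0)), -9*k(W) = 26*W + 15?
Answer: -65/3 ≈ -21.667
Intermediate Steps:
y(G, v) = 2
k(W) = -5/3 - 26*W/9 (k(W) = -(26*W + 15)/9 = -(15 + 26*W)/9 = -5/3 - 26*W/9)
L = -4 (L = (-1 + 0)*(2 + 2) = -1*4 = -4)
k(0)*(1 - 3*L) = (-5/3 - 26/9*0)*(1 - 3*(-4)) = (-5/3 + 0)*(1 + 12) = -5/3*13 = -65/3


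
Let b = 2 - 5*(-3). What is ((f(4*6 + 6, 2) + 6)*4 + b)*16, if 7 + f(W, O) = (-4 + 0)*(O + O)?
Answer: -816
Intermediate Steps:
b = 17 (b = 2 + 15 = 17)
f(W, O) = -7 - 8*O (f(W, O) = -7 + (-4 + 0)*(O + O) = -7 - 8*O)
((f(4*6 + 6, 2) + 6)*4 + b)*16 = (((-7 - 8*2) + 6)*4 + 17)*16 = (((-7 - 16) + 6)*4 + 17)*16 = ((-23 + 6)*4 + 17)*16 = (-17*4 + 17)*16 = (-68 + 17)*16 = -51*16 = -816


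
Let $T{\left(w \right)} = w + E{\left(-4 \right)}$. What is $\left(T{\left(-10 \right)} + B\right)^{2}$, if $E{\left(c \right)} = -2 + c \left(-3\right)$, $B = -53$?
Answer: $2809$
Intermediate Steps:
$E{\left(c \right)} = -2 - 3 c$
$T{\left(w \right)} = 10 + w$ ($T{\left(w \right)} = w - -10 = w + \left(-2 + 12\right) = w + 10 = 10 + w$)
$\left(T{\left(-10 \right)} + B\right)^{2} = \left(\left(10 - 10\right) - 53\right)^{2} = \left(0 - 53\right)^{2} = \left(-53\right)^{2} = 2809$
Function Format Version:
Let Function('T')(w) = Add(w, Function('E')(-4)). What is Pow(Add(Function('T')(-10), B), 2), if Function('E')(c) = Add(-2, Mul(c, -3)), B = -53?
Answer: 2809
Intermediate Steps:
Function('E')(c) = Add(-2, Mul(-3, c))
Function('T')(w) = Add(10, w) (Function('T')(w) = Add(w, Add(-2, Mul(-3, -4))) = Add(w, Add(-2, 12)) = Add(w, 10) = Add(10, w))
Pow(Add(Function('T')(-10), B), 2) = Pow(Add(Add(10, -10), -53), 2) = Pow(Add(0, -53), 2) = Pow(-53, 2) = 2809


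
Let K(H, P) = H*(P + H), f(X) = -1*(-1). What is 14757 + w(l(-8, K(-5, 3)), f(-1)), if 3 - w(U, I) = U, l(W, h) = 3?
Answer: 14757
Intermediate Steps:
f(X) = 1
K(H, P) = H*(H + P)
w(U, I) = 3 - U
14757 + w(l(-8, K(-5, 3)), f(-1)) = 14757 + (3 - 1*3) = 14757 + (3 - 3) = 14757 + 0 = 14757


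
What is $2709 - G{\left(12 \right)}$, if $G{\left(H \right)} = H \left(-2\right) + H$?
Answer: $2721$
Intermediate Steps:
$G{\left(H \right)} = - H$ ($G{\left(H \right)} = - 2 H + H = - H$)
$2709 - G{\left(12 \right)} = 2709 - \left(-1\right) 12 = 2709 - -12 = 2709 + 12 = 2721$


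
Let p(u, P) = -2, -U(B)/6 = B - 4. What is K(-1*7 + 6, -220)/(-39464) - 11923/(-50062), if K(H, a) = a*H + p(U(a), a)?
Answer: 114903939/493911692 ≈ 0.23264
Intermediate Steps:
U(B) = 24 - 6*B (U(B) = -6*(B - 4) = -6*(-4 + B) = 24 - 6*B)
K(H, a) = -2 + H*a (K(H, a) = a*H - 2 = H*a - 2 = -2 + H*a)
K(-1*7 + 6, -220)/(-39464) - 11923/(-50062) = (-2 + (-1*7 + 6)*(-220))/(-39464) - 11923/(-50062) = (-2 + (-7 + 6)*(-220))*(-1/39464) - 11923*(-1/50062) = (-2 - 1*(-220))*(-1/39464) + 11923/50062 = (-2 + 220)*(-1/39464) + 11923/50062 = 218*(-1/39464) + 11923/50062 = -109/19732 + 11923/50062 = 114903939/493911692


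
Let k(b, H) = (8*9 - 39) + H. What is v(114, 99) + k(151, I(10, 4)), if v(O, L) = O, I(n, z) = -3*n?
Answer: 117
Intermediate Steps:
k(b, H) = 33 + H (k(b, H) = (72 - 39) + H = 33 + H)
v(114, 99) + k(151, I(10, 4)) = 114 + (33 - 3*10) = 114 + (33 - 30) = 114 + 3 = 117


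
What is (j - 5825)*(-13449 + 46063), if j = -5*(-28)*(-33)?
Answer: -340653230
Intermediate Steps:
j = -4620 (j = 140*(-33) = -4620)
(j - 5825)*(-13449 + 46063) = (-4620 - 5825)*(-13449 + 46063) = -10445*32614 = -340653230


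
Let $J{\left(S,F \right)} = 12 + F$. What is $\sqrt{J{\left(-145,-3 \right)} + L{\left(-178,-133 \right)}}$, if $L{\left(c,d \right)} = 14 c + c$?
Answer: $i \sqrt{2661} \approx 51.585 i$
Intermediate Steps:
$L{\left(c,d \right)} = 15 c$
$\sqrt{J{\left(-145,-3 \right)} + L{\left(-178,-133 \right)}} = \sqrt{\left(12 - 3\right) + 15 \left(-178\right)} = \sqrt{9 - 2670} = \sqrt{-2661} = i \sqrt{2661}$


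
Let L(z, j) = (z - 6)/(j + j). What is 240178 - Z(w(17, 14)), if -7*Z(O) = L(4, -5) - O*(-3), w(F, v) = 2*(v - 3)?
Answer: 8406561/35 ≈ 2.4019e+5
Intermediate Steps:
w(F, v) = -6 + 2*v (w(F, v) = 2*(-3 + v) = -6 + 2*v)
L(z, j) = (-6 + z)/(2*j) (L(z, j) = (-6 + z)/((2*j)) = (-6 + z)*(1/(2*j)) = (-6 + z)/(2*j))
Z(O) = -1/35 - 3*O/7 (Z(O) = -((1/2)*(-6 + 4)/(-5) - O*(-3))/7 = -((1/2)*(-1/5)*(-2) - (-3)*O)/7 = -(1/5 + 3*O)/7 = -1/35 - 3*O/7)
240178 - Z(w(17, 14)) = 240178 - (-1/35 - 3*(-6 + 2*14)/7) = 240178 - (-1/35 - 3*(-6 + 28)/7) = 240178 - (-1/35 - 3/7*22) = 240178 - (-1/35 - 66/7) = 240178 - 1*(-331/35) = 240178 + 331/35 = 8406561/35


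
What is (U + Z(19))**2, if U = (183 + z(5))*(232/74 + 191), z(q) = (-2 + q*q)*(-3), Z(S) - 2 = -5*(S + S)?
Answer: 659191352836/1369 ≈ 4.8151e+8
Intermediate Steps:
Z(S) = 2 - 10*S (Z(S) = 2 - 5*(S + S) = 2 - 10*S)
z(q) = 6 - 3*q**2 (z(q) = (-2 + q**2)*(-3) = 6 - 3*q**2)
U = 818862/37 (U = (183 + (6 - 3*5**2))*(232/74 + 191) = (183 + (6 - 3*25))*(232*(1/74) + 191) = (183 + (6 - 75))*(116/37 + 191) = (183 - 69)*(7183/37) = 114*(7183/37) = 818862/37 ≈ 22131.)
(U + Z(19))**2 = (818862/37 + (2 - 10*19))**2 = (818862/37 + (2 - 190))**2 = (818862/37 - 188)**2 = (811906/37)**2 = 659191352836/1369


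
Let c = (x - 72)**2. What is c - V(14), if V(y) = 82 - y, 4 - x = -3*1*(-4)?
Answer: 6332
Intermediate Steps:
x = -8 (x = 4 - (-3*1)*(-4) = 4 - (-3)*(-4) = 4 - 1*12 = 4 - 12 = -8)
c = 6400 (c = (-8 - 72)**2 = (-80)**2 = 6400)
c - V(14) = 6400 - (82 - 1*14) = 6400 - (82 - 14) = 6400 - 1*68 = 6400 - 68 = 6332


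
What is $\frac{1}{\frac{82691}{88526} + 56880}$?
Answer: $\frac{88526}{5035441571} \approx 1.7581 \cdot 10^{-5}$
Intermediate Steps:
$\frac{1}{\frac{82691}{88526} + 56880} = \frac{1}{\frac{5035441571}{88526}} = \frac{88526}{5035441571}$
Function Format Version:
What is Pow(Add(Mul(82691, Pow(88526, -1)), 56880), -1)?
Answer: Rational(88526, 5035441571) ≈ 1.7581e-5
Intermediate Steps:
Pow(Add(Mul(82691, Pow(88526, -1)), 56880), -1) = Pow(Add(Mul(82691, Rational(1, 88526)), 56880), -1) = Pow(Add(Rational(82691, 88526), 56880), -1) = Pow(Rational(5035441571, 88526), -1) = Rational(88526, 5035441571)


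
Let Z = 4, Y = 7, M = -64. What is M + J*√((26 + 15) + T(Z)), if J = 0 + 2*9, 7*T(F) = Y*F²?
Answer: -64 + 18*√57 ≈ 71.897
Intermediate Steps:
T(F) = F² (T(F) = (7*F²)/7 = F²)
J = 18 (J = 0 + 18 = 18)
M + J*√((26 + 15) + T(Z)) = -64 + 18*√((26 + 15) + 4²) = -64 + 18*√(41 + 16) = -64 + 18*√57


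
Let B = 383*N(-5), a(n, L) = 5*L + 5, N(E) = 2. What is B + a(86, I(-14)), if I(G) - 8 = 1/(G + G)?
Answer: 22703/28 ≈ 810.82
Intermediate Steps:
I(G) = 8 + 1/(2*G) (I(G) = 8 + 1/(G + G) = 8 + 1/(2*G))
a(n, L) = 5 + 5*L
B = 766 (B = 383*2 = 766)
B + a(86, I(-14)) = 766 + (5 + 5*(8 + (½)/(-14))) = 766 + (5 + 5*(8 + (½)*(-1/14))) = 766 + (5 + 5*(8 - 1/28)) = 766 + (5 + 5*(223/28)) = 766 + (5 + 1115/28) = 766 + 1255/28 = 22703/28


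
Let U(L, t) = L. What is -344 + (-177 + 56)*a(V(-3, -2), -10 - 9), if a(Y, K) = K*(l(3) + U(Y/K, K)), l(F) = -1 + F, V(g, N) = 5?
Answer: 3649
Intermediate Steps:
a(Y, K) = K*(2 + Y/K) (a(Y, K) = K*((-1 + 3) + Y/K) = K*(2 + Y/K))
-344 + (-177 + 56)*a(V(-3, -2), -10 - 9) = -344 + (-177 + 56)*(5 + 2*(-10 - 9)) = -344 - 121*(5 + 2*(-19)) = -344 - 121*(5 - 38) = -344 - 121*(-33) = -344 + 3993 = 3649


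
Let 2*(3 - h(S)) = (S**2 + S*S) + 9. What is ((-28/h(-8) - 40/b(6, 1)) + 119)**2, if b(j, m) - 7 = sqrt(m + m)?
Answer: 488145778425/37908649 + 55890800*sqrt(2)/289379 ≈ 13150.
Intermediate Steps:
b(j, m) = 7 + sqrt(2)*sqrt(m) (b(j, m) = 7 + sqrt(m + m) = 7 + sqrt(2*m) = 7 + sqrt(2)*sqrt(m))
h(S) = -3/2 - S**2 (h(S) = 3 - ((S**2 + S*S) + 9)/2 = 3 - ((S**2 + S**2) + 9)/2 = 3 - (2*S**2 + 9)/2 = 3 - (9 + 2*S**2)/2 = 3 + (-9/2 - S**2) = -3/2 - S**2)
((-28/h(-8) - 40/b(6, 1)) + 119)**2 = ((-28/(-3/2 - 1*(-8)**2) - 40/(7 + sqrt(2)*sqrt(1))) + 119)**2 = ((-28/(-3/2 - 1*64) - 40/(7 + sqrt(2)*1)) + 119)**2 = ((-28/(-3/2 - 64) - 40/(7 + sqrt(2))) + 119)**2 = ((-28/(-131/2) - 40/(7 + sqrt(2))) + 119)**2 = ((-28*(-2/131) - 40/(7 + sqrt(2))) + 119)**2 = ((56/131 - 40/(7 + sqrt(2))) + 119)**2 = (15645/131 - 40/(7 + sqrt(2)))**2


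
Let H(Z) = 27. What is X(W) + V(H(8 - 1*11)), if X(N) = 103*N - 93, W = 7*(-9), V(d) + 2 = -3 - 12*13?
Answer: -6743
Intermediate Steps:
V(d) = -161 (V(d) = -2 + (-3 - 12*13) = -2 + (-3 - 156) = -2 - 159 = -161)
W = -63
X(N) = -93 + 103*N
X(W) + V(H(8 - 1*11)) = (-93 + 103*(-63)) - 161 = (-93 - 6489) - 161 = -6582 - 161 = -6743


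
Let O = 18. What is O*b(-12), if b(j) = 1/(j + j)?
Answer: -3/4 ≈ -0.75000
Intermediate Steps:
b(j) = 1/(2*j)
O*b(-12) = 18*((1/2)/(-12)) = 18*((1/2)*(-1/12)) = 18*(-1/24) = -3/4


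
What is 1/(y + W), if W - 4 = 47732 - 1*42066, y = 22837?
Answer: 1/28507 ≈ 3.5079e-5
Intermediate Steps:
W = 5670 (W = 4 + (47732 - 1*42066) = 4 + (47732 - 42066) = 4 + 5666 = 5670)
1/(y + W) = 1/(22837 + 5670) = 1/28507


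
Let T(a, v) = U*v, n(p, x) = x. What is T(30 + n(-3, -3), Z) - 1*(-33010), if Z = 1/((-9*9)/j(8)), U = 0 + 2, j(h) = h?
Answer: 2673794/81 ≈ 33010.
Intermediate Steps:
U = 2
Z = -8/81 (Z = 1/(-9*9/8) = 1/(-81*⅛) = 1/(-81/8) = -8/81 ≈ -0.098765)
T(a, v) = 2*v
T(30 + n(-3, -3), Z) - 1*(-33010) = 2*(-8/81) - 1*(-33010) = -16/81 + 33010 = 2673794/81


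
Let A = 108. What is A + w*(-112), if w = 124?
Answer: -13780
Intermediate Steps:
A + w*(-112) = 108 + 124*(-112) = 108 - 13888 = -13780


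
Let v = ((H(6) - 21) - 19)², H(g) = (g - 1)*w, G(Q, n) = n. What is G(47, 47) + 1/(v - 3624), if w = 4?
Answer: 151527/3224 ≈ 47.000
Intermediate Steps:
H(g) = -4 + 4*g (H(g) = (g - 1)*4 = (-1 + g)*4 = -4 + 4*g)
v = 400 (v = (((-4 + 4*6) - 21) - 19)² = (((-4 + 24) - 21) - 19)² = ((20 - 21) - 19)² = (-1 - 19)² = (-20)² = 400)
G(47, 47) + 1/(v - 3624) = 47 + 1/(400 - 3624) = 47 + 1/(-3224) = 47 - 1/3224 = 151527/3224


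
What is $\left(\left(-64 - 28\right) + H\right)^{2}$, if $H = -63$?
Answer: $24025$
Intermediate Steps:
$\left(\left(-64 - 28\right) + H\right)^{2} = \left(\left(-64 - 28\right) - 63\right)^{2} = \left(-92 - 63\right)^{2} = \left(-155\right)^{2} = 24025$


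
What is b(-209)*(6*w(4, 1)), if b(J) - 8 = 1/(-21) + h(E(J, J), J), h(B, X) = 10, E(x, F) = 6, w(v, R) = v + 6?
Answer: 7540/7 ≈ 1077.1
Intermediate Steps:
w(v, R) = 6 + v
b(J) = 377/21 (b(J) = 8 + (1/(-21) + 10) = 8 + (-1/21 + 10) = 8 + 209/21 = 377/21)
b(-209)*(6*w(4, 1)) = 377*(6*(6 + 4))/21 = 377*(6*10)/21 = (377/21)*60 = 7540/7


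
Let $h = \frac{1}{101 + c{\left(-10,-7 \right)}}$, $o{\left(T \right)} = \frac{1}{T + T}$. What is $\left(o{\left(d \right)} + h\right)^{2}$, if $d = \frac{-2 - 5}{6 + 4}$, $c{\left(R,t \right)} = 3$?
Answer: $\frac{263169}{529984} \approx 0.49656$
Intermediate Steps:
$d = - \frac{7}{10} \approx -0.7$
$o{\left(T \right)} = \frac{1}{2 T}$
$h = \frac{1}{104}$ ($h = \frac{1}{101 + 3} = \frac{1}{104} \approx 0.0096154$)
$\left(o{\left(d \right)} + h\right)^{2} = \left(\frac{1}{2 \left(- \frac{7}{10}\right)} + \frac{1}{104}\right)^{2} = \left(\frac{1}{2} \left(- \frac{10}{7}\right) + \frac{1}{104}\right)^{2} = \left(- \frac{5}{7} + \frac{1}{104}\right)^{2} = \left(- \frac{513}{728}\right)^{2} = \frac{263169}{529984}$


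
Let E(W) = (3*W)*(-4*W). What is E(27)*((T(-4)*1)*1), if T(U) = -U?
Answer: -34992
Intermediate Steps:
E(W) = -12*W²
E(27)*((T(-4)*1)*1) = (-12*27²)*((-1*(-4)*1)*1) = (-12*729)*((4*1)*1) = -34992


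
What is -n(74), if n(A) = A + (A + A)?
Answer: -222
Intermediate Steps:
n(A) = 3*A (n(A) = A + 2*A = 3*A)
-n(74) = -3*74 = -1*222 = -222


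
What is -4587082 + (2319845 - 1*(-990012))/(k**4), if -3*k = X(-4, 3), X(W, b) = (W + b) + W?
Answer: -2598827833/625 ≈ -4.1581e+6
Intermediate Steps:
X(W, b) = b + 2*W
k = 5/3 (k = -(3 + 2*(-4))/3 = -(3 - 8)/3 = -1/3*(-5) = 5/3 ≈ 1.6667)
-4587082 + (2319845 - 1*(-990012))/(k**4) = -4587082 + (2319845 - 1*(-990012))/((5/3)**4) = -4587082 + (2319845 + 990012)/(625/81) = -4587082 + 3309857*(81/625) = -4587082 + 268098417/625 = -2598827833/625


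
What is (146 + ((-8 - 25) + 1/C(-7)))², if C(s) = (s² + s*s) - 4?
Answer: 112848129/8836 ≈ 12771.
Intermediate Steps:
C(s) = -4 + 2*s² (C(s) = (s² + s²) - 4 = 2*s² - 4 = -4 + 2*s²)
(146 + ((-8 - 25) + 1/C(-7)))² = (146 + ((-8 - 25) + 1/(-4 + 2*(-7)²)))² = (146 + (-33 + 1/(-4 + 2*49)))² = (146 + (-33 + 1/(-4 + 98)))² = (146 + (-33 + 1/94))² = (146 - 3101/94)² = (10623/94)² = 112848129/8836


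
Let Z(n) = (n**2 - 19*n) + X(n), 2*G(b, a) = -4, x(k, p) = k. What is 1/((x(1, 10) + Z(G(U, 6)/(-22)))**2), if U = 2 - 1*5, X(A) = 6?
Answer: 14641/408321 ≈ 0.035857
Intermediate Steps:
U = -3 (U = 2 - 5 = -3)
G(b, a) = -2 (G(b, a) = (1/2)*(-4) = -2)
Z(n) = 6 + n**2 - 19*n (Z(n) = (n**2 - 19*n) + 6 = 6 + n**2 - 19*n)
1/((x(1, 10) + Z(G(U, 6)/(-22)))**2) = 1/((1 + (6 + (-2/(-22))**2 - (-38)/(-22)))**2) = 1/((1 + (6 + (-2*(-1/22))**2 - (-38)*(-1)/22))**2) = 1/((1 + (6 + (1/11)**2 - 19*1/11))**2) = 1/((1 + (6 + 1/121 - 19/11))**2) = 1/((1 + 518/121)**2) = 1/((639/121)**2) = 1/(408321/14641) = 14641/408321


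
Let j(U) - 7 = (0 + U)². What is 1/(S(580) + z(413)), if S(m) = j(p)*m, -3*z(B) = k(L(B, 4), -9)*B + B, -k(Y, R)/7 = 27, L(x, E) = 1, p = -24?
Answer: 3/1092064 ≈ 2.7471e-6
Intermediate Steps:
k(Y, R) = -189 (k(Y, R) = -7*27 = -189)
z(B) = 188*B/3 (z(B) = -(-189*B + B)/3 = -(-188)*B/3 = 188*B/3)
j(U) = 7 + U² (j(U) = 7 + (0 + U)² = 7 + U²)
S(m) = 583*m (S(m) = (7 + (-24)²)*m = (7 + 576)*m = 583*m)
1/(S(580) + z(413)) = 1/(583*580 + (188/3)*413) = 1/(338140 + 77644/3) = 1/(1092064/3) = 3/1092064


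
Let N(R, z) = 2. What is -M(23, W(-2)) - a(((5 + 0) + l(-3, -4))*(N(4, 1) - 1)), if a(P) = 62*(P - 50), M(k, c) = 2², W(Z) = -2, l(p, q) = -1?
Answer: 2848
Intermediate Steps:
M(k, c) = 4
a(P) = -3100 + 62*P (a(P) = 62*(-50 + P) = -3100 + 62*P)
-M(23, W(-2)) - a(((5 + 0) + l(-3, -4))*(N(4, 1) - 1)) = -1*4 - (-3100 + 62*(((5 + 0) - 1)*(2 - 1))) = -4 - (-3100 + 62*((5 - 1)*1)) = -4 - (-3100 + 62*(4*1)) = -4 - (-3100 + 62*4) = -4 - (-3100 + 248) = -4 - 1*(-2852) = -4 + 2852 = 2848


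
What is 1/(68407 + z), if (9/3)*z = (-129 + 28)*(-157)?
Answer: 3/221078 ≈ 1.3570e-5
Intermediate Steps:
z = 15857/3 (z = ((-129 + 28)*(-157))/3 = (-101*(-157))/3 = (1/3)*15857 = 15857/3 ≈ 5285.7)
1/(68407 + z) = 1/(68407 + 15857/3) = 1/(221078/3) = 3/221078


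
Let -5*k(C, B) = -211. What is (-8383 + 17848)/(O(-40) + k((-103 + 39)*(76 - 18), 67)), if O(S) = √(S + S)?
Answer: 3328525/15507 - 315500*I*√5/15507 ≈ 214.65 - 45.494*I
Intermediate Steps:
k(C, B) = 211/5 (k(C, B) = -⅕*(-211) = 211/5)
O(S) = √2*√S (O(S) = √(2*S) = √2*√S)
(-8383 + 17848)/(O(-40) + k((-103 + 39)*(76 - 18), 67)) = (-8383 + 17848)/(√2*√(-40) + 211/5) = 9465/(√2*(2*I*√10) + 211/5) = 9465/(4*I*√5 + 211/5) = 9465/(211/5 + 4*I*√5)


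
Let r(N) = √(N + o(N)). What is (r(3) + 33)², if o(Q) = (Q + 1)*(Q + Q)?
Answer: 1116 + 198*√3 ≈ 1458.9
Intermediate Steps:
o(Q) = 2*Q*(1 + Q) (o(Q) = (1 + Q)*(2*Q) = 2*Q*(1 + Q))
r(N) = √(N + 2*N*(1 + N))
(r(3) + 33)² = (√(3*(3 + 2*3)) + 33)² = (√(3*(3 + 6)) + 33)² = (√(3*9) + 33)² = (√27 + 33)² = (3*√3 + 33)² = (33 + 3*√3)²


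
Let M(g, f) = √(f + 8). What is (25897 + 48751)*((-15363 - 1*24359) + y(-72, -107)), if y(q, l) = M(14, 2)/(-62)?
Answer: -2965167856 - 1204*√10 ≈ -2.9652e+9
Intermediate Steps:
M(g, f) = √(8 + f)
y(q, l) = -√10/62 (y(q, l) = √(8 + 2)/(-62) = √10*(-1/62) = -√10/62)
(25897 + 48751)*((-15363 - 1*24359) + y(-72, -107)) = (25897 + 48751)*((-15363 - 1*24359) - √10/62) = 74648*((-15363 - 24359) - √10/62) = 74648*(-39722 - √10/62) = -2965167856 - 1204*√10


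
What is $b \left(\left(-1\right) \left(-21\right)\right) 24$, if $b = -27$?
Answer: $-13608$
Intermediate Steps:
$b \left(\left(-1\right) \left(-21\right)\right) 24 = - 27 \left(\left(-1\right) \left(-21\right)\right) 24 = \left(-27\right) 21 \cdot 24 = \left(-567\right) 24 = -13608$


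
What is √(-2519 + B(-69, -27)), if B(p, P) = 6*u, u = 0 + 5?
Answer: I*√2489 ≈ 49.89*I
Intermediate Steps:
u = 5
B(p, P) = 30 (B(p, P) = 6*5 = 30)
√(-2519 + B(-69, -27)) = √(-2519 + 30) = √(-2489) = I*√2489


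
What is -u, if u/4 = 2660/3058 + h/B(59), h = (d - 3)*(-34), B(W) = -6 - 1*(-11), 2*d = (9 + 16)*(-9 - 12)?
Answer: -55235732/7645 ≈ -7225.1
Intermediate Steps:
d = -525/2 (d = ((9 + 16)*(-9 - 12))/2 = (25*(-21))/2 = (½)*(-525) = -525/2 ≈ -262.50)
B(W) = 5 (B(W) = -6 + 11 = 5)
h = 9027 (h = (-525/2 - 3)*(-34) = -531/2*(-34) = 9027)
u = 55235732/7645 (u = 4*(2660/3058 + 9027/5) = 4*(2660*(1/3058) + 9027*(⅕)) = 4*(1330/1529 + 9027/5) = 4*(13808933/7645) = 55235732/7645 ≈ 7225.1)
-u = -1*55235732/7645 = -55235732/7645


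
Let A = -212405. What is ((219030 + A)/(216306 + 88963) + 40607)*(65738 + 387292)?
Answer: 5615789285271240/305269 ≈ 1.8396e+10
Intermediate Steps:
((219030 + A)/(216306 + 88963) + 40607)*(65738 + 387292) = ((219030 - 212405)/(216306 + 88963) + 40607)*(65738 + 387292) = (6625/305269 + 40607)*453030 = (12396064908/305269)*453030 = 5615789285271240/305269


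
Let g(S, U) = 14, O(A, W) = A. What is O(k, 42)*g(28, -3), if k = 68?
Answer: 952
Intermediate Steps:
O(k, 42)*g(28, -3) = 68*14 = 952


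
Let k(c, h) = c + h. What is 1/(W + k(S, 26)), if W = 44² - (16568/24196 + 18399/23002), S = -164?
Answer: 139139098/249965528369 ≈ 0.00055663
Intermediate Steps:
W = 269166723893/139139098 (W = 1936 - (16568*(1/24196) + 18399*(1/23002)) = 1936 - (4142/6049 + 18399/23002) = 1936 - 1*206569835/139139098 = 1936 - 206569835/139139098 = 269166723893/139139098 ≈ 1934.5)
1/(W + k(S, 26)) = 1/(269166723893/139139098 + (-164 + 26)) = 1/(269166723893/139139098 - 138) = 1/(249965528369/139139098) = 139139098/249965528369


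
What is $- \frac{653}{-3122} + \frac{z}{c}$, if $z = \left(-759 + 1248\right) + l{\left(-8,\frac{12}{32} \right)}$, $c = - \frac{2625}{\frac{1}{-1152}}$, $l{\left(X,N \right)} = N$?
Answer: $\frac{1194981}{5708800} \approx 0.20932$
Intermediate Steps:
$c = 3024000$ ($c = - \frac{2625}{- \frac{1}{1152}} = \left(-2625\right) \left(-1152\right) = 3024000$)
$z = \frac{3915}{8}$ ($z = \left(-759 + 1248\right) + \frac{12}{32} = 489 + 12 \cdot \frac{1}{32} = 489 + \frac{3}{8} = \frac{3915}{8} \approx 489.38$)
$- \frac{653}{-3122} + \frac{z}{c} = - \frac{653}{-3122} + \frac{3915}{8 \cdot 3024000} = \left(-653\right) \left(- \frac{1}{3122}\right) + \frac{3915}{8} \cdot \frac{1}{3024000} = \frac{653}{3122} + \frac{29}{179200} = \frac{1194981}{5708800}$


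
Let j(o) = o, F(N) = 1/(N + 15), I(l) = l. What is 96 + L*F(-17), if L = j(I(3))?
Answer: 189/2 ≈ 94.500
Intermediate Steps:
F(N) = 1/(15 + N)
L = 3
96 + L*F(-17) = 96 + 3/(15 - 17) = 96 + 3/(-2) = 96 + 3*(-1/2) = 96 - 3/2 = 189/2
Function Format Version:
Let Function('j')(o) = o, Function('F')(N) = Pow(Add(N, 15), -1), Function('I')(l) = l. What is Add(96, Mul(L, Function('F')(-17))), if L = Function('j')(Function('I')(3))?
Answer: Rational(189, 2) ≈ 94.500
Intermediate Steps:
Function('F')(N) = Pow(Add(15, N), -1)
L = 3
Add(96, Mul(L, Function('F')(-17))) = Add(96, Mul(3, Pow(Add(15, -17), -1))) = Add(96, Mul(3, Pow(-2, -1))) = Add(96, Mul(3, Rational(-1, 2))) = Add(96, Rational(-3, 2)) = Rational(189, 2)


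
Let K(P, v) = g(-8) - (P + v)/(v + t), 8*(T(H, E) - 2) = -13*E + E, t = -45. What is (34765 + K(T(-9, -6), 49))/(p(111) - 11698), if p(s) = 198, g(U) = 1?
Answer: -34751/11500 ≈ -3.0218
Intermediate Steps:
T(H, E) = 2 - 3*E/2 (T(H, E) = 2 + (-13*E + E)/8 = 2 + (-12*E)/8 = 2 - 3*E/2)
K(P, v) = 1 - (P + v)/(-45 + v) (K(P, v) = 1 - (P + v)/(v - 45) = 1 - (P + v)/(-45 + v))
(34765 + K(T(-9, -6), 49))/(p(111) - 11698) = (34765 + (-45 - (2 - 3/2*(-6)))/(-45 + 49))/(198 - 11698) = (34765 + (-45 - (2 + 9))/4)/(-11500) = (34765 + (-45 - 1*11)/4)*(-1/11500) = (34765 + (-45 - 11)/4)*(-1/11500) = (34765 + (¼)*(-56))*(-1/11500) = (34765 - 14)*(-1/11500) = 34751*(-1/11500) = -34751/11500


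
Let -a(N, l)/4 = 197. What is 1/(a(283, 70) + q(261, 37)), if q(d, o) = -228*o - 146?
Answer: -1/9370 ≈ -0.00010672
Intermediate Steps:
a(N, l) = -788 (a(N, l) = -4*197 = -788)
q(d, o) = -146 - 228*o
1/(a(283, 70) + q(261, 37)) = 1/(-788 + (-146 - 228*37)) = 1/(-788 + (-146 - 8436)) = 1/(-788 - 8582) = 1/(-9370) = -1/9370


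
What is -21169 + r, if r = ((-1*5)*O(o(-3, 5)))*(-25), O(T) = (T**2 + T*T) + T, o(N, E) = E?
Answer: -14294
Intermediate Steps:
O(T) = T + 2*T**2 (O(T) = (T**2 + T**2) + T = 2*T**2 + T = T + 2*T**2)
r = 6875 (r = ((-1*5)*(5*(1 + 2*5)))*(-25) = -25*(1 + 10)*(-25) = -25*11*(-25) = -5*55*(-25) = -275*(-25) = 6875)
-21169 + r = -21169 + 6875 = -14294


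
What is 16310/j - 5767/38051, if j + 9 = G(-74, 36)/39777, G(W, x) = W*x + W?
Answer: -3526879471721/1960882183 ≈ -1798.6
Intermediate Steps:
G(W, x) = W + W*x
j = -360731/39777 (j = -9 - 74*(1 + 36)/39777 = -9 - 74*37*(1/39777) = -9 - 2738*1/39777 = -9 - 2738/39777 = -360731/39777 ≈ -9.0688)
16310/j - 5767/38051 = 16310/(-360731/39777) - 5767/38051 = 16310*(-39777/360731) - 5767*1/38051 = -92680410/51533 - 5767/38051 = -3526879471721/1960882183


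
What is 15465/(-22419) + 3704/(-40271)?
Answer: -235276997/300945183 ≈ -0.78179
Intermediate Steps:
15465/(-22419) + 3704/(-40271) = 15465*(-1/22419) + 3704*(-1/40271) = -5155/7473 - 3704/40271 = -235276997/300945183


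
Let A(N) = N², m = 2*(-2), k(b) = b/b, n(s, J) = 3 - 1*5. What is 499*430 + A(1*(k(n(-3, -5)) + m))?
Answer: 214579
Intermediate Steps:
n(s, J) = -2 (n(s, J) = 3 - 5 = -2)
k(b) = 1
m = -4
499*430 + A(1*(k(n(-3, -5)) + m)) = 499*430 + (1*(1 - 4))² = 214570 + (1*(-3))² = 214570 + (-3)² = 214570 + 9 = 214579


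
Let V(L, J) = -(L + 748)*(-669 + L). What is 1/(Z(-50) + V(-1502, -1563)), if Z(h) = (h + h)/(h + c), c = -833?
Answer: -883/1445412622 ≈ -6.1090e-7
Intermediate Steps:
V(L, J) = -(-669 + L)*(748 + L) (V(L, J) = -(748 + L)*(-669 + L) = -(-669 + L)*(748 + L))
Z(h) = 2*h/(-833 + h) (Z(h) = (h + h)/(h - 833) = (2*h)/(-833 + h) = 2*h/(-833 + h))
1/(Z(-50) + V(-1502, -1563)) = 1/(2*(-50)/(-833 - 50) + (500412 - 1*(-1502)² - 79*(-1502))) = 1/(2*(-50)/(-883) + (500412 - 1*2256004 + 118658)) = 1/(2*(-50)*(-1/883) + (500412 - 2256004 + 118658)) = 1/(100/883 - 1636934) = 1/(-1445412622/883) = -883/1445412622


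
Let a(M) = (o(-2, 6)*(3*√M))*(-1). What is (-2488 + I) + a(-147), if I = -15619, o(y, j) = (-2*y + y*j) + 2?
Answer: -18107 + 126*I*√3 ≈ -18107.0 + 218.24*I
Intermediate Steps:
o(y, j) = 2 - 2*y + j*y (o(y, j) = (-2*y + j*y) + 2 = 2 - 2*y + j*y)
a(M) = 18*√M (a(M) = ((2 - 2*(-2) + 6*(-2))*(3*√M))*(-1) = ((2 + 4 - 12)*(3*√M))*(-1) = -18*√M*(-1) = 18*√M)
(-2488 + I) + a(-147) = (-2488 - 15619) + 18*√(-147) = -18107 + 18*(7*I*√3) = -18107 + 126*I*√3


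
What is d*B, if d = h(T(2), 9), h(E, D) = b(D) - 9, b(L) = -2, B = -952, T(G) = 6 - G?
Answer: 10472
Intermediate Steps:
h(E, D) = -11 (h(E, D) = -2 - 9 = -11)
d = -11
d*B = -11*(-952) = 10472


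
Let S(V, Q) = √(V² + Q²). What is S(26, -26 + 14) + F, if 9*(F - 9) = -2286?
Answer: -245 + 2*√205 ≈ -216.36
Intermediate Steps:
F = -245 (F = 9 + (⅑)*(-2286) = 9 - 254 = -245)
S(V, Q) = √(Q² + V²)
S(26, -26 + 14) + F = √((-26 + 14)² + 26²) - 245 = √((-12)² + 676) - 245 = √(144 + 676) - 245 = √820 - 245 = 2*√205 - 245 = -245 + 2*√205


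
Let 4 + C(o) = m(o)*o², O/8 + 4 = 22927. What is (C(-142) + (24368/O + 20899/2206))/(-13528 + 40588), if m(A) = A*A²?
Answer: -583913720295415063/273674762856 ≈ -2.1336e+6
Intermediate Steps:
O = 183384 (O = -32 + 8*22927 = -32 + 183416 = 183384)
m(A) = A³
C(o) = -4 + o⁵ (C(o) = -4 + o³*o² = -4 + o⁵)
(C(-142) + (24368/O + 20899/2206))/(-13528 + 40588) = ((-4 + (-142)⁵) + (24368/183384 + 20899/2206))/(-13528 + 40588) = ((-4 - 57735339232) + (24368*(1/183384) + 20899*(1/2206)))/27060 = (-57735339236 + (3046/22923 + 20899/2206))*(1/27060) = (-57735339236 + 485787253/50568138)*(1/27060) = -2919568601477075315/50568138*1/27060 = -583913720295415063/273674762856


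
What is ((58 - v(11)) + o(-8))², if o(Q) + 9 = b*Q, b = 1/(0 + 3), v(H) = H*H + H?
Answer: 66049/9 ≈ 7338.8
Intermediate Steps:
v(H) = H + H² (v(H) = H² + H = H + H²)
b = ⅓ (b = 1/3 = ⅓ ≈ 0.33333)
o(Q) = -9 + Q/3
((58 - v(11)) + o(-8))² = ((58 - 11*(1 + 11)) + (-9 + (⅓)*(-8)))² = ((58 - 11*12) + (-9 - 8/3))² = ((58 - 1*132) - 35/3)² = ((58 - 132) - 35/3)² = (-74 - 35/3)² = (-257/3)² = 66049/9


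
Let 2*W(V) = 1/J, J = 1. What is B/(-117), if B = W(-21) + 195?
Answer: -391/234 ≈ -1.6709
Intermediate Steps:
W(V) = 1/2 (W(V) = (1/2)/1 = (1/2)*1 = 1/2)
B = 391/2 (B = 1/2 + 195 = 391/2 ≈ 195.50)
B/(-117) = (391/2)/(-117) = (391/2)*(-1/117) = -391/234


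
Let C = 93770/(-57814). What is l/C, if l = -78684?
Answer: 2274518388/46885 ≈ 48513.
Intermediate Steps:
C = -46885/28907 (C = 93770*(-1/57814) = -46885/28907 ≈ -1.6219)
l/C = -78684/(-46885/28907) = -78684*(-28907/46885) = 2274518388/46885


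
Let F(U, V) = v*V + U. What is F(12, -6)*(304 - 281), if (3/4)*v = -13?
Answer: 2668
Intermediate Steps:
v = -52/3 (v = (4/3)*(-13) = -52/3 ≈ -17.333)
F(U, V) = U - 52*V/3 (F(U, V) = -52*V/3 + U = U - 52*V/3)
F(12, -6)*(304 - 281) = (12 - 52/3*(-6))*(304 - 281) = (12 + 104)*23 = 116*23 = 2668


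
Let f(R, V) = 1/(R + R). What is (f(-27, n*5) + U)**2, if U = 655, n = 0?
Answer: 1250966161/2916 ≈ 4.2900e+5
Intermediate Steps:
f(R, V) = 1/(2*R)
(f(-27, n*5) + U)**2 = ((1/2)/(-27) + 655)**2 = ((1/2)*(-1/27) + 655)**2 = (-1/54 + 655)**2 = (35369/54)**2 = 1250966161/2916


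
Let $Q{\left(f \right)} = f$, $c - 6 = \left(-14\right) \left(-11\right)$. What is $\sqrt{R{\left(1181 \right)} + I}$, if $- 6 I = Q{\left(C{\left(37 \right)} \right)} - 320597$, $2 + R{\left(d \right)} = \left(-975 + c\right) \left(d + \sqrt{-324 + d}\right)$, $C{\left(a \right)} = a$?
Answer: $\frac{\sqrt{-8181813 - 7335 \sqrt{857}}}{3} \approx 965.89 i$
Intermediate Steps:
$c = 160$ ($c = 6 - -154 = 6 + 154 = 160$)
$R{\left(d \right)} = -2 - 815 d - 815 \sqrt{-324 + d}$ ($R{\left(d \right)} = -2 + \left(-975 + 160\right) \left(d + \sqrt{-324 + d}\right) = -2 - 815 \left(d + \sqrt{-324 + d}\right) = -2 - \left(815 d + 815 \sqrt{-324 + d}\right) = -2 - 815 d - 815 \sqrt{-324 + d}$)
$I = \frac{160280}{3}$ ($I = - \frac{37 - 320597}{6} = \left(- \frac{1}{6}\right) \left(-320560\right) = \frac{160280}{3} \approx 53427.0$)
$\sqrt{R{\left(1181 \right)} + I} = \sqrt{\left(-2 - 962515 - 815 \sqrt{-324 + 1181}\right) + \frac{160280}{3}} = \sqrt{\left(-2 - 962515 - 815 \sqrt{857}\right) + \frac{160280}{3}} = \sqrt{\left(-962517 - 815 \sqrt{857}\right) + \frac{160280}{3}} = \sqrt{- \frac{2727271}{3} - 815 \sqrt{857}}$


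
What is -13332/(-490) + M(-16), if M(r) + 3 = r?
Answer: 2011/245 ≈ 8.2082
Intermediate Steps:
M(r) = -3 + r
-13332/(-490) + M(-16) = -13332/(-490) + (-3 - 16) = -13332*(-1)/490 - 19 = -66*(-101/245) - 19 = 6666/245 - 19 = 2011/245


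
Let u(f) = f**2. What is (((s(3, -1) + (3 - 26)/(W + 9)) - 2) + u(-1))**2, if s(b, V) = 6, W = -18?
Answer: 4624/81 ≈ 57.086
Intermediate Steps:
(((s(3, -1) + (3 - 26)/(W + 9)) - 2) + u(-1))**2 = (((6 + (3 - 26)/(-18 + 9)) - 2) + (-1)**2)**2 = (((6 - 23/(-9)) - 2) + 1)**2 = (((6 - 23*(-1/9)) - 2) + 1)**2 = (((6 + 23/9) - 2) + 1)**2 = ((77/9 - 2) + 1)**2 = (59/9 + 1)**2 = (68/9)**2 = 4624/81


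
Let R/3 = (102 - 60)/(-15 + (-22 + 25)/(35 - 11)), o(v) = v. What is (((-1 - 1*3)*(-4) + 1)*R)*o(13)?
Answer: -1872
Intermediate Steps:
R = -144/17 (R = 3*((102 - 60)/(-15 + (-22 + 25)/(35 - 11))) = 3*(42/(-15 + 3/24)) = 3*(42/(-15 + 3*(1/24))) = 3*(42/(-15 + ⅛)) = 3*(42/(-119/8)) = 3*(42*(-8/119)) = 3*(-48/17) = -144/17 ≈ -8.4706)
(((-1 - 1*3)*(-4) + 1)*R)*o(13) = (((-1 - 1*3)*(-4) + 1)*(-144/17))*13 = (((-1 - 3)*(-4) + 1)*(-144/17))*13 = ((-4*(-4) + 1)*(-144/17))*13 = ((16 + 1)*(-144/17))*13 = (17*(-144/17))*13 = -144*13 = -1872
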